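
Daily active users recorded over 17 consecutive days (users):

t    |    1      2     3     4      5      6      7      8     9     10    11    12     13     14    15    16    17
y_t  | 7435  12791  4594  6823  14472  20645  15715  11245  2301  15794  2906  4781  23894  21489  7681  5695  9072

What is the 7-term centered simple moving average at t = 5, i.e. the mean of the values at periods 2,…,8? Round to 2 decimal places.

12326.43

Sum of periods 2–8: 12791 + 4594 + 6823 + 14472 + 20645 + 15715 + 11245 = 86285
Divide by 7: 86285 / 7 = 12326.43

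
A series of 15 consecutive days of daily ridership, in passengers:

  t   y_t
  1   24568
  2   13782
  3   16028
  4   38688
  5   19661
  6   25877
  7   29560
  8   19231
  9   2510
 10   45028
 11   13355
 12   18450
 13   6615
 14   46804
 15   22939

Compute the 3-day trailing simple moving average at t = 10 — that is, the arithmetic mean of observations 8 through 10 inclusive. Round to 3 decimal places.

22256.333

Sum of periods 8–10: 19231 + 2510 + 45028 = 66769
Divide by 3: 66769 / 3 = 22256.333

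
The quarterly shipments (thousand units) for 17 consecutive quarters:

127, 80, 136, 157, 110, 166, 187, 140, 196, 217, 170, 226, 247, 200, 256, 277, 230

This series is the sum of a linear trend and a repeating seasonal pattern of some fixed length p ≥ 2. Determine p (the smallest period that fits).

First differences y_{t+1} − y_t: -47, 56, 21, -47, 56, 21, -47, 56, …
The difference pattern repeats every 3 terms and not for any smaller step, so p = 3.

3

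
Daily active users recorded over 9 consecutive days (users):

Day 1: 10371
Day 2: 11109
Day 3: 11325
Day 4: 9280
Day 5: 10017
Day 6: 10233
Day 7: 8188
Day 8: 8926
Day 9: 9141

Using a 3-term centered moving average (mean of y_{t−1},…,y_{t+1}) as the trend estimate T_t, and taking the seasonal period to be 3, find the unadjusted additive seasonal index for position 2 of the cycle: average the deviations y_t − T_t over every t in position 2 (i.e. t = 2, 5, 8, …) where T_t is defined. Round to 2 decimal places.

Season position 2 occurs at t = 2, 5, 8 (where T_t is defined).
t=2: T_2 = 10935.0000; y_2 − T_2 = 11109 − 10935.0000 = 174.0000
t=5: T_5 = 9843.3333; y_5 − T_5 = 10017 − 9843.3333 = 173.6667
t=8: T_8 = 8751.6667; y_8 − T_8 = 8926 − 8751.6667 = 174.3333
Mean deviation: (174.0000 + 173.6667 + 174.3333) / 3 = 174.00

174.00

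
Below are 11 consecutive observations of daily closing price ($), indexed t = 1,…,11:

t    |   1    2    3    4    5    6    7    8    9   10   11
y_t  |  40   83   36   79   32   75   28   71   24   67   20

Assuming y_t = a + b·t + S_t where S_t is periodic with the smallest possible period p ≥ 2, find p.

First differences y_{t+1} − y_t: 43, -47, 43, -47, 43, -47, …
The difference pattern repeats every 2 terms and not for any smaller step, so p = 2.

2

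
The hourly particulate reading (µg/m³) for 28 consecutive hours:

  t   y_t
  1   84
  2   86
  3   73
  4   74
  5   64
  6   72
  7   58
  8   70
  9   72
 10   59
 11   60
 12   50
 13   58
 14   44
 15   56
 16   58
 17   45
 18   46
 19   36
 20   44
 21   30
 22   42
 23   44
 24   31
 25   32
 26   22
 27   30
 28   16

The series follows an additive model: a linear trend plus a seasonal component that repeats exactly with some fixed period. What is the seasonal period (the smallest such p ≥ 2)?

First differences y_{t+1} − y_t: 2, -13, 1, -10, 8, -14, 12, 2, -13, 1, -10, 8, -14, 12, 2, -13, …
The difference pattern repeats every 7 terms and not for any smaller step, so p = 7.

7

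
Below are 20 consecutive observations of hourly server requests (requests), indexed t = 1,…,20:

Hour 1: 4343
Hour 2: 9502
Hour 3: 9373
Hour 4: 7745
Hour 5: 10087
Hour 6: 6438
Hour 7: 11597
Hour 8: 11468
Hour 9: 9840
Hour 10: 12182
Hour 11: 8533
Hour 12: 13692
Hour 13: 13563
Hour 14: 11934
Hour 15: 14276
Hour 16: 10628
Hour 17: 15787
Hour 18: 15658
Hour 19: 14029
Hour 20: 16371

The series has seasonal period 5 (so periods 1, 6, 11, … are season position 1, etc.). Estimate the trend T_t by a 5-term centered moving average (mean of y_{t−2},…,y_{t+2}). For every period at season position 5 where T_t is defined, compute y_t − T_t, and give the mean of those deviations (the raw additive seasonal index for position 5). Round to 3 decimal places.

1038.800

Season position 5 occurs at t = 5, 10, 15 (where T_t is defined).
t=5: T_5 = 9048.00000; y_5 − T_5 = 10087 − 9048.00000 = 1039.00000
t=10: T_10 = 11143.00000; y_10 − T_10 = 12182 − 11143.00000 = 1039.00000
t=15: T_15 = 13237.60000; y_15 − T_15 = 14276 − 13237.60000 = 1038.40000
Mean deviation: (1039.00000 + 1039.00000 + 1038.40000) / 3 = 1038.800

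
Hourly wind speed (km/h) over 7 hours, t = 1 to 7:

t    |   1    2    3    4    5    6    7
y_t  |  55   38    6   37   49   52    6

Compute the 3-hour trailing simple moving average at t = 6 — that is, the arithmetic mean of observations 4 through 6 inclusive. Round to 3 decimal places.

46.000

Sum of periods 4–6: 37 + 49 + 52 = 138
Divide by 3: 138 / 3 = 46.000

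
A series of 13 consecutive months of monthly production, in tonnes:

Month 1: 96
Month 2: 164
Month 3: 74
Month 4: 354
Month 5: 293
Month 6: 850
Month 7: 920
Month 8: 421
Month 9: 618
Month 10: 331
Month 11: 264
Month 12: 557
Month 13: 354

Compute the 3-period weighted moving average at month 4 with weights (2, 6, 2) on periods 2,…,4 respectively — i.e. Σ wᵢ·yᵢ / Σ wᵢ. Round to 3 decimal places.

148.000

Weighted sum: 2·164 + 6·74 + 2·354 = 328 + 444 + 708 = 1480
Weight total: 2 + 6 + 2 = 10
WMA = 1480 / 10 = 148.000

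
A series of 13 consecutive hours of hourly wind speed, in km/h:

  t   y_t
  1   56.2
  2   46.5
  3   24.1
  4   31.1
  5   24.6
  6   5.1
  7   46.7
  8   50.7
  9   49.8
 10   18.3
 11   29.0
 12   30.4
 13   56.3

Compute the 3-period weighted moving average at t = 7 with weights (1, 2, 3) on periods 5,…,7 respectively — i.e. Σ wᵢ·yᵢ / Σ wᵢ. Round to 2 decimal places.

Weighted sum: 1·24.6 + 2·5.1 + 3·46.7 = 24.6 + 10.2 + 140.1 = 174.9
Weight total: 1 + 2 + 3 = 6
WMA = 174.9 / 6 = 29.15

29.15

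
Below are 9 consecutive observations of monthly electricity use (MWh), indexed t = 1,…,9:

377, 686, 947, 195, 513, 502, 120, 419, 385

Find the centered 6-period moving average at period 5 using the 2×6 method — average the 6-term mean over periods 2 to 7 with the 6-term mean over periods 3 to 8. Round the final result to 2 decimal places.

471.58

Sum over 2–7: 686 + 947 + 195 + 513 + 502 + 120 = 2963
Sum over 3–8: 947 + 195 + 513 + 502 + 120 + 419 = 2696
CMA at t=5 = (2963 + 2696) / (2·6) = 5659 / 12 = 471.58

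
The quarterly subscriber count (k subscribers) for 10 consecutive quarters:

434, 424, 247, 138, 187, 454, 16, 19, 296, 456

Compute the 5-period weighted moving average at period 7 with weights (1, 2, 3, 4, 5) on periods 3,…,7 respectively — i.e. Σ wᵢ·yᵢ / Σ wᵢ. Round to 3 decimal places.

Weighted sum: 1·247 + 2·138 + 3·187 + 4·454 + 5·16 = 247 + 276 + 561 + 1816 + 80 = 2980
Weight total: 1 + 2 + 3 + 4 + 5 = 15
WMA = 2980 / 15 = 198.667

198.667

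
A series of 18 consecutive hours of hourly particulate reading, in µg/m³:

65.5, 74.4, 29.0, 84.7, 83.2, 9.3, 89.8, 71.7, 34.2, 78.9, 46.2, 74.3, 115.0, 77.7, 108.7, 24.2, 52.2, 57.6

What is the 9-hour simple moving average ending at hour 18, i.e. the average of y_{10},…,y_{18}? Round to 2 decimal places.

70.53

Sum of periods 10–18: 78.9 + 46.2 + 74.3 + 115.0 + 77.7 + 108.7 + 24.2 + 52.2 + 57.6 = 634.8
Divide by 9: 634.8 / 9 = 70.53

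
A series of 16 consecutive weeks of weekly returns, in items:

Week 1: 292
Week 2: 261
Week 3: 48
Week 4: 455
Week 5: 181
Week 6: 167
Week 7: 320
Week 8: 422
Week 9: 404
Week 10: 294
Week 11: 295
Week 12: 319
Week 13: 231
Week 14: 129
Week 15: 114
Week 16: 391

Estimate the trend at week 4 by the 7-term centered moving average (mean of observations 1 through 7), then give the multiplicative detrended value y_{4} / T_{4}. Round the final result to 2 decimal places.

Trend T_4 = (292 + 261 + 48 + 455 + 181 + 167 + 320) / 7 = 1724/7 = 246.2857
Ratio to trend: 455 / 246.2857 = 1.85

1.85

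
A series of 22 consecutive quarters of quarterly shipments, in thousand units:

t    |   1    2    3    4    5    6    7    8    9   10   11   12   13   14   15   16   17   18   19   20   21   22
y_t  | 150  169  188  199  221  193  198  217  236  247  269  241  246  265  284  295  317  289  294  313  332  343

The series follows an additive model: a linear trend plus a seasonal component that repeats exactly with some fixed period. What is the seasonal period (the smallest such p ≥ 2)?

First differences y_{t+1} − y_t: 19, 19, 11, 22, -28, 5, 19, 19, 11, 22, -28, 5, 19, 19, …
The difference pattern repeats every 6 terms and not for any smaller step, so p = 6.

6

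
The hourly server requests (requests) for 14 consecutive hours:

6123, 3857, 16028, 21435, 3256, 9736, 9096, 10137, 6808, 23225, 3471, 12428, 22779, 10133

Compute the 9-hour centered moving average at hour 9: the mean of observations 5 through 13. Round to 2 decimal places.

11215.11

Sum of periods 5–13: 3256 + 9736 + 9096 + 10137 + 6808 + 23225 + 3471 + 12428 + 22779 = 100936
Divide by 9: 100936 / 9 = 11215.11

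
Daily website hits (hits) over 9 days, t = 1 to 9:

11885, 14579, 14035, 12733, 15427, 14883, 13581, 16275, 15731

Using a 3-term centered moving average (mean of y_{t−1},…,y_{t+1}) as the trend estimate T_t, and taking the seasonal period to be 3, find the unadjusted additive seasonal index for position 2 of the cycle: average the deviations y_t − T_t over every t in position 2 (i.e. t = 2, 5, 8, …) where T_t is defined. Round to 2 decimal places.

Season position 2 occurs at t = 2, 5, 8 (where T_t is defined).
t=2: T_2 = 13499.6667; y_2 − T_2 = 14579 − 13499.6667 = 1079.3333
t=5: T_5 = 14347.6667; y_5 − T_5 = 15427 − 14347.6667 = 1079.3333
t=8: T_8 = 15195.6667; y_8 − T_8 = 16275 − 15195.6667 = 1079.3333
Mean deviation: (1079.3333 + 1079.3333 + 1079.3333) / 3 = 1079.33

1079.33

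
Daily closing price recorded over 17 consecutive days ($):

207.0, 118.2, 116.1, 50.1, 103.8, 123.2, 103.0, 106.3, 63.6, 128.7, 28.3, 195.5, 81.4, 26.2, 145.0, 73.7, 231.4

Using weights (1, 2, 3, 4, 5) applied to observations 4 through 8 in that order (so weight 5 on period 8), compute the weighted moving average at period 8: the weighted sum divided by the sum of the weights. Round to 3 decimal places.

104.720

Weighted sum: 1·50.1 + 2·103.8 + 3·123.2 + 4·103.0 + 5·106.3 = 50.1 + 207.6 + 369.6 + 412.0 + 531.5 = 1570.8
Weight total: 1 + 2 + 3 + 4 + 5 = 15
WMA = 1570.8 / 15 = 104.720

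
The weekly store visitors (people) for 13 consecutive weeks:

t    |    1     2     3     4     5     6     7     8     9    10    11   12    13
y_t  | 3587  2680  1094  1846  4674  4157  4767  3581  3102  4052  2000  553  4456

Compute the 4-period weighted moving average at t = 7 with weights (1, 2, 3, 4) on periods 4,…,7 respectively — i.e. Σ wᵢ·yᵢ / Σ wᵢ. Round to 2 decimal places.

4273.30

Weighted sum: 1·1846 + 2·4674 + 3·4157 + 4·4767 = 1846 + 9348 + 12471 + 19068 = 42733
Weight total: 1 + 2 + 3 + 4 = 10
WMA = 42733 / 10 = 4273.30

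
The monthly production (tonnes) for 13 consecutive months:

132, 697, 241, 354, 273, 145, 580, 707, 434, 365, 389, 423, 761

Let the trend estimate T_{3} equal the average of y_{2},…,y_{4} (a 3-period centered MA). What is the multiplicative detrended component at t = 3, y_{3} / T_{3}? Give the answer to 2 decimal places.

Trend T_3 = (697 + 241 + 354) / 3 = 1292/3 = 430.6667
Ratio to trend: 241 / 430.6667 = 0.56

0.56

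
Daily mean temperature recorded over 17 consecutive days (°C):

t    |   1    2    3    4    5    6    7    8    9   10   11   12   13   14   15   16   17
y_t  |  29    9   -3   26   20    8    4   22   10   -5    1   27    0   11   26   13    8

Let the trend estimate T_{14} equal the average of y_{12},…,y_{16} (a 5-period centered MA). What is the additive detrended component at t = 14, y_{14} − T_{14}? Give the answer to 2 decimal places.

-4.40

Trend T_14 = (27 + 0 + 11 + 26 + 13) / 5 = 77/5 = 15.4000
Detrended value: 11 − 15.4000 = -4.40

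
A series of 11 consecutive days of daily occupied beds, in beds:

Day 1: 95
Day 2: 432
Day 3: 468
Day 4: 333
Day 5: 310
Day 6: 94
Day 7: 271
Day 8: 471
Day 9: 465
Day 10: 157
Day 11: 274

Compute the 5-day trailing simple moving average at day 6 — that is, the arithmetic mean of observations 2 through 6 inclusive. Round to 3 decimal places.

327.400

Sum of periods 2–6: 432 + 468 + 333 + 310 + 94 = 1637
Divide by 5: 1637 / 5 = 327.400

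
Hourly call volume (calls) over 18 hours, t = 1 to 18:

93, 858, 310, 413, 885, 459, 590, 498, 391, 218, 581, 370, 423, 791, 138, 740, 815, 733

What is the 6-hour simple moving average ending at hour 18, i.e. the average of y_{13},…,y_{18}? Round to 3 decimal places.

606.667

Sum of periods 13–18: 423 + 791 + 138 + 740 + 815 + 733 = 3640
Divide by 6: 3640 / 6 = 606.667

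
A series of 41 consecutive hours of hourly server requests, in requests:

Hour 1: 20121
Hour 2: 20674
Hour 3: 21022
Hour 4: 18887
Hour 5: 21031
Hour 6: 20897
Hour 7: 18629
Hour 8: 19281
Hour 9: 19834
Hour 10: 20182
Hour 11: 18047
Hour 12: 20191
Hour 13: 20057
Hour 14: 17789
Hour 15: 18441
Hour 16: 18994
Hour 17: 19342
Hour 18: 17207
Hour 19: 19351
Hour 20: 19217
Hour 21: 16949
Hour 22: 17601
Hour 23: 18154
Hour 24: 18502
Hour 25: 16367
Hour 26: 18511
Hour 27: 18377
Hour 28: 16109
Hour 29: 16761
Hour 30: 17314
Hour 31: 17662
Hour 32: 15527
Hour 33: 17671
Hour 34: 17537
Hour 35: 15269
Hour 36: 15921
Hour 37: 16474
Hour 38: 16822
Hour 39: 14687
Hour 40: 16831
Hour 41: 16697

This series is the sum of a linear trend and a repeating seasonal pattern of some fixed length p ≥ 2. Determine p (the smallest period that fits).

First differences y_{t+1} − y_t: 553, 348, -2135, 2144, -134, -2268, 652, 553, 348, -2135, 2144, -134, -2268, 652, 553, 348, …
The difference pattern repeats every 7 terms and not for any smaller step, so p = 7.

7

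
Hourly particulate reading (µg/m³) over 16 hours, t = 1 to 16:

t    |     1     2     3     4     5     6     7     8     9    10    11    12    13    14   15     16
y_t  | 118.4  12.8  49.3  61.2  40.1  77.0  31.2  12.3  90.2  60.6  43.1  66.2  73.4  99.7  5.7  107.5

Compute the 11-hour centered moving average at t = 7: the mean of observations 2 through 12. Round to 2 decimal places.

Sum of periods 2–12: 12.8 + 49.3 + 61.2 + 40.1 + 77.0 + 31.2 + 12.3 + 90.2 + 60.6 + 43.1 + 66.2 = 544.0
Divide by 11: 544.0 / 11 = 49.45

49.45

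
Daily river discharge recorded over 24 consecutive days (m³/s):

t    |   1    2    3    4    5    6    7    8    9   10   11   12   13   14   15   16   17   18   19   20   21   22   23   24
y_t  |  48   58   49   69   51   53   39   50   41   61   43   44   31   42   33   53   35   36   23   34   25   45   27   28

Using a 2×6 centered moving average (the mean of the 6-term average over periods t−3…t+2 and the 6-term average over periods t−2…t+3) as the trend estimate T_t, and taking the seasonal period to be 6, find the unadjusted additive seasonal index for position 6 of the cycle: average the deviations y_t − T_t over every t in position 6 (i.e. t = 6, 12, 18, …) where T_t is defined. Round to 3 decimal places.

1.278

Season position 6 occurs at t = 6, 12, 18 (where T_t is defined).
t=6: T_6 = 51.16667; y_6 − T_6 = 53 − 51.16667 = 1.83333
t=12: T_12 = 43.00000; y_12 − T_12 = 44 − 43.00000 = 1.00000
t=18: T_18 = 35.00000; y_18 − T_18 = 36 − 35.00000 = 1.00000
Mean deviation: (1.83333 + 1.00000 + 1.00000) / 3 = 1.278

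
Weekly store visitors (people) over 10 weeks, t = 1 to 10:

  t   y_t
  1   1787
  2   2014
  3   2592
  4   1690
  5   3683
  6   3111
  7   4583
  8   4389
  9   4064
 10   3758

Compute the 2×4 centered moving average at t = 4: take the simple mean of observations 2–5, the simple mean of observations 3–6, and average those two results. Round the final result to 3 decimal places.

Sum over 2–5: 2014 + 2592 + 1690 + 3683 = 9979
Sum over 3–6: 2592 + 1690 + 3683 + 3111 = 11076
CMA at t=4 = (9979 + 11076) / (2·4) = 21055 / 8 = 2631.875

2631.875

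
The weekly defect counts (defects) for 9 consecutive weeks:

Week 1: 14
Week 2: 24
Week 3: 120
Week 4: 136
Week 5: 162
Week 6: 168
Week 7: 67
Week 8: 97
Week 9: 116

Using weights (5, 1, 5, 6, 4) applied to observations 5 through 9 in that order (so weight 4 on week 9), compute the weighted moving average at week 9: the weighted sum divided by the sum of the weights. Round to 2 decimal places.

Weighted sum: 5·162 + 1·168 + 5·67 + 6·97 + 4·116 = 810 + 168 + 335 + 582 + 464 = 2359
Weight total: 5 + 1 + 5 + 6 + 4 = 21
WMA = 2359 / 21 = 112.33

112.33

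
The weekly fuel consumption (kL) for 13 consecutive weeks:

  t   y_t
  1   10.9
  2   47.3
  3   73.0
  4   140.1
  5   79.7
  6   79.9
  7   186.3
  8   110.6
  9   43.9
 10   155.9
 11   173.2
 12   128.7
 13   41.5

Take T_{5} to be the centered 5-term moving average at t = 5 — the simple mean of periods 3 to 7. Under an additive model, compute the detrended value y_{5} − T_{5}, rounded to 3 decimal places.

-32.100

Trend T_5 = (73.0 + 140.1 + 79.7 + 79.9 + 186.3) / 5 = 559.0/5 = 111.80000
Detrended value: 79.7 − 111.80000 = -32.100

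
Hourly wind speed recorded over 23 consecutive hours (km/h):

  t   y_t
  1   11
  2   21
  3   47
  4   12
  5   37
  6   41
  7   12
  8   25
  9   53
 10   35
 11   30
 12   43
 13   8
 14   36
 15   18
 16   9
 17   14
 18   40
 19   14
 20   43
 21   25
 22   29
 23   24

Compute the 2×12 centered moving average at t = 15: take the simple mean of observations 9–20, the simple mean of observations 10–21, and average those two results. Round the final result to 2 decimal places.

27.42

Sum over 9–20: 53 + 35 + 30 + 43 + 8 + 36 + 18 + 9 + 14 + 40 + 14 + 43 = 343
Sum over 10–21: 35 + 30 + 43 + 8 + 36 + 18 + 9 + 14 + 40 + 14 + 43 + 25 = 315
CMA at t=15 = (343 + 315) / (2·12) = 658 / 24 = 27.42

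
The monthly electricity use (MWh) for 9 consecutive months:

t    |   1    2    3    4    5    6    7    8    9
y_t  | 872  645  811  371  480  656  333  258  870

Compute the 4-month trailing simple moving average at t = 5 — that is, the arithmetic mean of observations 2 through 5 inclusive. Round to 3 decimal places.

576.750

Sum of periods 2–5: 645 + 811 + 371 + 480 = 2307
Divide by 4: 2307 / 4 = 576.750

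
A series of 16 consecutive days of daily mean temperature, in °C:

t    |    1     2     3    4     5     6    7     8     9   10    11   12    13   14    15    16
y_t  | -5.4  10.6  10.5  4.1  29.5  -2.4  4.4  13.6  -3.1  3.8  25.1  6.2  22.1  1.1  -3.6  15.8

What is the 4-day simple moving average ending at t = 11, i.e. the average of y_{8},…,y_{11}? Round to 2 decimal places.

9.85

Sum of periods 8–11: 13.6 + (-3.1) + 3.8 + 25.1 = 39.4
Divide by 4: 39.4 / 4 = 9.85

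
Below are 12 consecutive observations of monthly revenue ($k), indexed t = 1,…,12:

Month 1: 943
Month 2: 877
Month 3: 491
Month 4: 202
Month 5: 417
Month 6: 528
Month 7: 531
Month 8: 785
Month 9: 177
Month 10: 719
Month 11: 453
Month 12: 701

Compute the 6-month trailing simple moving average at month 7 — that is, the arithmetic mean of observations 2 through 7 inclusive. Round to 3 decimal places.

Sum of periods 2–7: 877 + 491 + 202 + 417 + 528 + 531 = 3046
Divide by 6: 3046 / 6 = 507.667

507.667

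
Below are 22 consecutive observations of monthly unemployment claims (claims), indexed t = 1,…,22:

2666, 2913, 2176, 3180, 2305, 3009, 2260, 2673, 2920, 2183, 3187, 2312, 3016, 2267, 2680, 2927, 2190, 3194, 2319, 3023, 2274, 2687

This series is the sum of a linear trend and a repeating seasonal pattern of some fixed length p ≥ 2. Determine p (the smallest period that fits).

First differences y_{t+1} − y_t: 247, -737, 1004, -875, 704, -749, 413, 247, -737, 1004, -875, 704, -749, 413, 247, -737, …
The difference pattern repeats every 7 terms and not for any smaller step, so p = 7.

7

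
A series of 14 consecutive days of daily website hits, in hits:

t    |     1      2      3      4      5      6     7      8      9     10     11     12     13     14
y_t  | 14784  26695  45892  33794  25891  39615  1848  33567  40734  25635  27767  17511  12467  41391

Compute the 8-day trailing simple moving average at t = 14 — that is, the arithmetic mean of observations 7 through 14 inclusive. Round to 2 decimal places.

25115.00

Sum of periods 7–14: 1848 + 33567 + 40734 + 25635 + 27767 + 17511 + 12467 + 41391 = 200920
Divide by 8: 200920 / 8 = 25115.00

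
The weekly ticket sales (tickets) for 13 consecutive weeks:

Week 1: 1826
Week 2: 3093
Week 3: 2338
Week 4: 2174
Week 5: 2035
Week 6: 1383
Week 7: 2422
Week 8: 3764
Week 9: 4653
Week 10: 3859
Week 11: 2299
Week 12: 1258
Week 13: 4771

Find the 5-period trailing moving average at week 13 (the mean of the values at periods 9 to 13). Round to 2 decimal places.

Sum of periods 9–13: 4653 + 3859 + 2299 + 1258 + 4771 = 16840
Divide by 5: 16840 / 5 = 3368.00

3368.00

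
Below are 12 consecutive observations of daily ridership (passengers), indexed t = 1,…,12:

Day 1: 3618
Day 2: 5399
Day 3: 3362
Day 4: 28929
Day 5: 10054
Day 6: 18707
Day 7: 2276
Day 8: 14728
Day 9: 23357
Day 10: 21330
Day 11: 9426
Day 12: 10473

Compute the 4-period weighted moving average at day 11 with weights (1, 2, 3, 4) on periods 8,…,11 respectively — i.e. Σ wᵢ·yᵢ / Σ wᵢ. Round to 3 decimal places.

Weighted sum: 1·14728 + 2·23357 + 3·21330 + 4·9426 = 14728 + 46714 + 63990 + 37704 = 163136
Weight total: 1 + 2 + 3 + 4 = 10
WMA = 163136 / 10 = 16313.600

16313.600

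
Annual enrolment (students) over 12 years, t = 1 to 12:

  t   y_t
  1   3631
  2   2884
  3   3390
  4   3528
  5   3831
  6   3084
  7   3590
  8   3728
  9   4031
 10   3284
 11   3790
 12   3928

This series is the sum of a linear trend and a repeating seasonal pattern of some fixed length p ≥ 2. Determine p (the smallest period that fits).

4

First differences y_{t+1} − y_t: -747, 506, 138, 303, -747, 506, 138, 303, -747, 506, …
The difference pattern repeats every 4 terms and not for any smaller step, so p = 4.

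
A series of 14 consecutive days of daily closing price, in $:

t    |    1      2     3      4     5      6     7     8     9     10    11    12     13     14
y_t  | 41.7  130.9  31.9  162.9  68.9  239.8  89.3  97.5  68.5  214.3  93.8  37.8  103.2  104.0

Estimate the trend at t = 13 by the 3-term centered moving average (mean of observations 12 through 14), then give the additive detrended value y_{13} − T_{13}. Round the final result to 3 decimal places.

Trend T_13 = (37.8 + 103.2 + 104.0) / 3 = 245.0/3 = 81.66667
Detrended value: 103.2 − 81.66667 = 21.533

21.533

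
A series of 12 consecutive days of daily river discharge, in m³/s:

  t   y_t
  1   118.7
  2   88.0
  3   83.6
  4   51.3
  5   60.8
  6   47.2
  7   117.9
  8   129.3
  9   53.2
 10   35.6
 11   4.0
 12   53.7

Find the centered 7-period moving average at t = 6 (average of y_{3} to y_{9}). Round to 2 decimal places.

Sum of periods 3–9: 83.6 + 51.3 + 60.8 + 47.2 + 117.9 + 129.3 + 53.2 = 543.3
Divide by 7: 543.3 / 7 = 77.61

77.61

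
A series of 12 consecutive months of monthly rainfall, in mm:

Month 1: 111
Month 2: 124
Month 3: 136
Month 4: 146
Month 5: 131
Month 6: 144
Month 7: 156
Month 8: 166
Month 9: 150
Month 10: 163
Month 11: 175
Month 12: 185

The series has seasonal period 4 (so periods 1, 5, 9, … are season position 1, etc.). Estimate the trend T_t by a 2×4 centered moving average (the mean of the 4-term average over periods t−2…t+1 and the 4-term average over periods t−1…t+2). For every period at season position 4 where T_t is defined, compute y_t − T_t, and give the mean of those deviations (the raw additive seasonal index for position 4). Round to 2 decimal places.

Season position 4 occurs at t = 4, 8 (where T_t is defined).
t=4: T_4 = 136.7500; y_4 − T_4 = 146 − 136.7500 = 9.2500
t=8: T_8 = 156.3750; y_8 − T_8 = 166 − 156.3750 = 9.6250
Mean deviation: (9.2500 + 9.6250) / 2 = 9.44

9.44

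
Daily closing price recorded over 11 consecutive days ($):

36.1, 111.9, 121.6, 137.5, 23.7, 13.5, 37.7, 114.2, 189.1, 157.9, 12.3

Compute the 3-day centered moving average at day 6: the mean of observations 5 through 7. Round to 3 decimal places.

Sum of periods 5–7: 23.7 + 13.5 + 37.7 = 74.9
Divide by 3: 74.9 / 3 = 24.967

24.967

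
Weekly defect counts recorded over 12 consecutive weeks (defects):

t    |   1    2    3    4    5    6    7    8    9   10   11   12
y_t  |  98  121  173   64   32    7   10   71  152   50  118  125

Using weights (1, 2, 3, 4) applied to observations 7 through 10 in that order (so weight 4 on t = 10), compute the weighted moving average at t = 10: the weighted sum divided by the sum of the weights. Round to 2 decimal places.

80.80

Weighted sum: 1·10 + 2·71 + 3·152 + 4·50 = 10 + 142 + 456 + 200 = 808
Weight total: 1 + 2 + 3 + 4 = 10
WMA = 808 / 10 = 80.80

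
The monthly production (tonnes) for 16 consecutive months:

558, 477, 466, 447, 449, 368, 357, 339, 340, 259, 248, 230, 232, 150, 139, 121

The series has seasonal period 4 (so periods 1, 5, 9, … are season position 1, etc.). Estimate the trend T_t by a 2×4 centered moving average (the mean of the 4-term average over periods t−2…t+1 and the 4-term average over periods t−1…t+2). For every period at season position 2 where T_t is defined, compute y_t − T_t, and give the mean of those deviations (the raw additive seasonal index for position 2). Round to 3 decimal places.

-23.917

Season position 2 occurs at t = 6, 10, 14 (where T_t is defined).
t=6: T_6 = 391.75000; y_6 − T_6 = 368 − 391.75000 = -23.75000
t=10: T_10 = 282.87500; y_10 − T_10 = 259 − 282.87500 = -23.87500
t=14: T_14 = 174.12500; y_14 − T_14 = 150 − 174.12500 = -24.12500
Mean deviation: (-23.75000 + -23.87500 + -24.12500) / 3 = -23.917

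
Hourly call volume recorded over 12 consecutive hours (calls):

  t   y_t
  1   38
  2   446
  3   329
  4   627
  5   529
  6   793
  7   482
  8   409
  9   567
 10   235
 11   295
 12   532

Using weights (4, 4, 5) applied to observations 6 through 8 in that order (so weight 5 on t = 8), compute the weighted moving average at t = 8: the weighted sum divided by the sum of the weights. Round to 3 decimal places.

549.615

Weighted sum: 4·793 + 4·482 + 5·409 = 3172 + 1928 + 2045 = 7145
Weight total: 4 + 4 + 5 = 13
WMA = 7145 / 13 = 549.615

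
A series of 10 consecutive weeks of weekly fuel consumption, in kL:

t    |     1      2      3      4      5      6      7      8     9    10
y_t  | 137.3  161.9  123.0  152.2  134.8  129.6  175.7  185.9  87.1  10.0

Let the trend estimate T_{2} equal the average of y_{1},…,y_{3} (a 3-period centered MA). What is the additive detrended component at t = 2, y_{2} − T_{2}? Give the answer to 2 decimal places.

21.17

Trend T_2 = (137.3 + 161.9 + 123.0) / 3 = 422.2/3 = 140.7333
Detrended value: 161.9 − 140.7333 = 21.17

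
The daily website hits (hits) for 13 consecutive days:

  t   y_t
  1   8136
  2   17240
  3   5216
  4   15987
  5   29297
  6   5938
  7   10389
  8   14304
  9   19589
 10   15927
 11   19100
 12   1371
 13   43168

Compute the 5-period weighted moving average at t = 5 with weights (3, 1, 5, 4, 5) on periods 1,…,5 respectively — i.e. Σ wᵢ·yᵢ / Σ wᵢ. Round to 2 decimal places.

Weighted sum: 3·8136 + 1·17240 + 5·5216 + 4·15987 + 5·29297 = 24408 + 17240 + 26080 + 63948 + 146485 = 278161
Weight total: 3 + 1 + 5 + 4 + 5 = 18
WMA = 278161 / 18 = 15453.39

15453.39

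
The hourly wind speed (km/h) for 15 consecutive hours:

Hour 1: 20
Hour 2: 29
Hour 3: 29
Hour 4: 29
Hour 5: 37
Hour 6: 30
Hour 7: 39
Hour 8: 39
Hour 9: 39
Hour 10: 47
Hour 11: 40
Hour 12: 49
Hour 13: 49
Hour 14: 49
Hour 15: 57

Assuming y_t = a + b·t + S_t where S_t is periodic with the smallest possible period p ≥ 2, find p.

First differences y_{t+1} − y_t: 9, 0, 0, 8, -7, 9, 0, 0, 8, -7, 9, 0, …
The difference pattern repeats every 5 terms and not for any smaller step, so p = 5.

5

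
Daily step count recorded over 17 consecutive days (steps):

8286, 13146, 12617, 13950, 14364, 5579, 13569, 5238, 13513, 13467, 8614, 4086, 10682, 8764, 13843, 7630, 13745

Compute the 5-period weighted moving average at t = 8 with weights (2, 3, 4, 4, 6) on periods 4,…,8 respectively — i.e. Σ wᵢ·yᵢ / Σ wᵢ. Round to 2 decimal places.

9421.68

Weighted sum: 2·13950 + 3·14364 + 4·5579 + 4·13569 + 6·5238 = 27900 + 43092 + 22316 + 54276 + 31428 = 179012
Weight total: 2 + 3 + 4 + 4 + 6 = 19
WMA = 179012 / 19 = 9421.68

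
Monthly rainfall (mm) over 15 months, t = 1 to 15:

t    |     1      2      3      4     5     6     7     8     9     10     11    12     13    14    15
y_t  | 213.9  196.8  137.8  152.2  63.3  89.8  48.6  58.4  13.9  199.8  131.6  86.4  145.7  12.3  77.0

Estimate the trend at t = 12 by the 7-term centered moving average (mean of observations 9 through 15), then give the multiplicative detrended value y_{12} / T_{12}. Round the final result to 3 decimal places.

0.907

Trend T_12 = (13.9 + 199.8 + 131.6 + 86.4 + 145.7 + 12.3 + 77.0) / 7 = 666.7/7 = 95.24286
Ratio to trend: 86.4 / 95.24286 = 0.907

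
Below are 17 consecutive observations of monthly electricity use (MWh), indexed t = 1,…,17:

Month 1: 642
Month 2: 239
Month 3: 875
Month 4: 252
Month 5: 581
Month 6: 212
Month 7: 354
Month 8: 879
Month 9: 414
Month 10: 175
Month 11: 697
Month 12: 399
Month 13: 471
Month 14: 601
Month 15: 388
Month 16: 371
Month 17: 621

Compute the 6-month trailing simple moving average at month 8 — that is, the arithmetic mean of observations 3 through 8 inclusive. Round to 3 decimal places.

Sum of periods 3–8: 875 + 252 + 581 + 212 + 354 + 879 = 3153
Divide by 6: 3153 / 6 = 525.500

525.500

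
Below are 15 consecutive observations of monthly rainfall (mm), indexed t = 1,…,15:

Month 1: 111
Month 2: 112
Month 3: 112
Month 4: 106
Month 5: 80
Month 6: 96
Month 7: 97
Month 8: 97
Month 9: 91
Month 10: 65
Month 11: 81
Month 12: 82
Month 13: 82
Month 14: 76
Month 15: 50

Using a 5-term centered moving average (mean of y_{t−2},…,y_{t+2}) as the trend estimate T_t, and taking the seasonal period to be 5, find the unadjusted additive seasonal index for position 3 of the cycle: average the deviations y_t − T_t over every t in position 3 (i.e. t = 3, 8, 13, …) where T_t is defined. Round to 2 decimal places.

Season position 3 occurs at t = 3, 8, 13 (where T_t is defined).
t=3: T_3 = 104.2000; y_3 − T_3 = 112 − 104.2000 = 7.8000
t=8: T_8 = 89.2000; y_8 − T_8 = 97 − 89.2000 = 7.8000
t=13: T_13 = 74.2000; y_13 − T_13 = 82 − 74.2000 = 7.8000
Mean deviation: (7.8000 + 7.8000 + 7.8000) / 3 = 7.80

7.80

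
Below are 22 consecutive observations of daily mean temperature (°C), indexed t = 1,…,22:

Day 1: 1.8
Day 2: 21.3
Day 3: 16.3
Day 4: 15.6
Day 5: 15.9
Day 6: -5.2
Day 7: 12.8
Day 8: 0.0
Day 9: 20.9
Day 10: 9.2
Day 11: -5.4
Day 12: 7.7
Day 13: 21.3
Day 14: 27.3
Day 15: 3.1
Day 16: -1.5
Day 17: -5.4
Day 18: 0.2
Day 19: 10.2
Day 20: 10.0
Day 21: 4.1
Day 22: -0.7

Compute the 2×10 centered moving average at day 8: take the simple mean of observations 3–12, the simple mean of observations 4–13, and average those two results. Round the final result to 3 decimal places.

Sum over 3–12: 16.3 + 15.6 + 15.9 + (-5.2) + 12.8 + 0.0 + 20.9 + 9.2 + (-5.4) + 7.7 = 87.8
Sum over 4–13: 15.6 + 15.9 + (-5.2) + 12.8 + 0.0 + 20.9 + 9.2 + (-5.4) + 7.7 + 21.3 = 92.8
CMA at t=8 = (87.8 + 92.8) / (2·10) = 180.6 / 20 = 9.030

9.030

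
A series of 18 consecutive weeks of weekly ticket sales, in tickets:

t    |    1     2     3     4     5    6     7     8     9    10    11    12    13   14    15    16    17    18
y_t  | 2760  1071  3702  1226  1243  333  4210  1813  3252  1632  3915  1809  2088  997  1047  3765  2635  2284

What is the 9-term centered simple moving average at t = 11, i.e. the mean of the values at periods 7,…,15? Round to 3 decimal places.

2307.000

Sum of periods 7–15: 4210 + 1813 + 3252 + 1632 + 3915 + 1809 + 2088 + 997 + 1047 = 20763
Divide by 9: 20763 / 9 = 2307.000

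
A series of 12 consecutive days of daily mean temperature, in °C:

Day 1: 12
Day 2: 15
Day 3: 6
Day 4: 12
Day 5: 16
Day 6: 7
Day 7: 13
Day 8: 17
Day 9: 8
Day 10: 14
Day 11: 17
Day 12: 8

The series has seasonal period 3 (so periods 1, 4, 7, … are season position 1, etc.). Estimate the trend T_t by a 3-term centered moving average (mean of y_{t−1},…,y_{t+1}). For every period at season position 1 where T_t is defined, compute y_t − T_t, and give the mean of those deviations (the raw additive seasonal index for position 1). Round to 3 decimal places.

0.778

Season position 1 occurs at t = 4, 7, 10 (where T_t is defined).
t=4: T_4 = 11.33333; y_4 − T_4 = 12 − 11.33333 = 0.66667
t=7: T_7 = 12.33333; y_7 − T_7 = 13 − 12.33333 = 0.66667
t=10: T_10 = 13.00000; y_10 − T_10 = 14 − 13.00000 = 1.00000
Mean deviation: (0.66667 + 0.66667 + 1.00000) / 3 = 0.778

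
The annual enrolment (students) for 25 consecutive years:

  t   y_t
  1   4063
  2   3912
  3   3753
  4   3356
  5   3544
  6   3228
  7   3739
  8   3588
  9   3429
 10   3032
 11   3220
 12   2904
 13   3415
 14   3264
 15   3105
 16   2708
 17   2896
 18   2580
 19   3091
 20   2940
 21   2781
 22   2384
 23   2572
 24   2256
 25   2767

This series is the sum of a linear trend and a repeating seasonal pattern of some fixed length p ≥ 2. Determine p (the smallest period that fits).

6

First differences y_{t+1} − y_t: -151, -159, -397, 188, -316, 511, -151, -159, -397, 188, -316, 511, -151, -159, …
The difference pattern repeats every 6 terms and not for any smaller step, so p = 6.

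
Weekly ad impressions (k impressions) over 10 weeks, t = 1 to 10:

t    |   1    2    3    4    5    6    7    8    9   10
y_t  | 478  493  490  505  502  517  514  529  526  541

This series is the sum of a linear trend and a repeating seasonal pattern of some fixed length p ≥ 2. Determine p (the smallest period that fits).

First differences y_{t+1} − y_t: 15, -3, 15, -3, 15, -3, …
The difference pattern repeats every 2 terms and not for any smaller step, so p = 2.

2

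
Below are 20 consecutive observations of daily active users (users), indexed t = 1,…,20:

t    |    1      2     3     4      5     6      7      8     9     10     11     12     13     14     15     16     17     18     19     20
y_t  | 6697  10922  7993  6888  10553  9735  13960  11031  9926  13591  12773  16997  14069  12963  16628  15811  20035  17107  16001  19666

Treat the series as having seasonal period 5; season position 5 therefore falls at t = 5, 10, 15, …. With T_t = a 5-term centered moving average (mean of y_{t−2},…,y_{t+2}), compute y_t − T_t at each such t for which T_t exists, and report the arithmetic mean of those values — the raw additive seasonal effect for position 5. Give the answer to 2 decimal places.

727.13

Season position 5 occurs at t = 5, 10, 15 (where T_t is defined).
t=5: T_5 = 9825.8000; y_5 − T_5 = 10553 − 9825.8000 = 727.2000
t=10: T_10 = 12863.6000; y_10 − T_10 = 13591 − 12863.6000 = 727.4000
t=15: T_15 = 15901.2000; y_15 − T_15 = 16628 − 15901.2000 = 726.8000
Mean deviation: (727.2000 + 727.4000 + 726.8000) / 3 = 727.13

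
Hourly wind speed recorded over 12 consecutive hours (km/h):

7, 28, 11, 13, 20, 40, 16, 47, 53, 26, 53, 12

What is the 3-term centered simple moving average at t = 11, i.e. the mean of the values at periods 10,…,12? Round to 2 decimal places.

Sum of periods 10–12: 26 + 53 + 12 = 91
Divide by 3: 91 / 3 = 30.33

30.33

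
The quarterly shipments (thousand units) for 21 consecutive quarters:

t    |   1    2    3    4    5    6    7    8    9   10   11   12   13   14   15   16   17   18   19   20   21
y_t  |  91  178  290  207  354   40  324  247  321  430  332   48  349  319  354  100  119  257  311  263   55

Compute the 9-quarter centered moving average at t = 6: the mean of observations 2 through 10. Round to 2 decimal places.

265.67

Sum of periods 2–10: 178 + 290 + 207 + 354 + 40 + 324 + 247 + 321 + 430 = 2391
Divide by 9: 2391 / 9 = 265.67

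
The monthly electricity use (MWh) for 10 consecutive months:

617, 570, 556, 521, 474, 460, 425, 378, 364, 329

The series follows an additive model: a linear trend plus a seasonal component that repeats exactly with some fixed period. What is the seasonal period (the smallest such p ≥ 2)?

3

First differences y_{t+1} − y_t: -47, -14, -35, -47, -14, -35, -47, -14, …
The difference pattern repeats every 3 terms and not for any smaller step, so p = 3.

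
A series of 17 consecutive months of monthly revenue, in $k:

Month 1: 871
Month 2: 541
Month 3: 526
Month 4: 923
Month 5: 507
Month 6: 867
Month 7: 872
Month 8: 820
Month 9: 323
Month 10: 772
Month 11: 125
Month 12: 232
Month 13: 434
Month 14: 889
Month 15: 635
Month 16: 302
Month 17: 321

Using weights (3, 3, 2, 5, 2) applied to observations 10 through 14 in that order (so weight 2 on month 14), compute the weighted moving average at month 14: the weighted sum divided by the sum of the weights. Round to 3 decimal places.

Weighted sum: 3·772 + 3·125 + 2·232 + 5·434 + 2·889 = 2316 + 375 + 464 + 2170 + 1778 = 7103
Weight total: 3 + 3 + 2 + 5 + 2 = 15
WMA = 7103 / 15 = 473.533

473.533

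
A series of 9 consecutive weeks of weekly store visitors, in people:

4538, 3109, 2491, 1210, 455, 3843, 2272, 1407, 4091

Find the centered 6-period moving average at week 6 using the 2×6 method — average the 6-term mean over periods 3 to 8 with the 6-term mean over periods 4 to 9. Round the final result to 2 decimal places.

Sum over 3–8: 2491 + 1210 + 455 + 3843 + 2272 + 1407 = 11678
Sum over 4–9: 1210 + 455 + 3843 + 2272 + 1407 + 4091 = 13278
CMA at t=6 = (11678 + 13278) / (2·6) = 24956 / 12 = 2079.67

2079.67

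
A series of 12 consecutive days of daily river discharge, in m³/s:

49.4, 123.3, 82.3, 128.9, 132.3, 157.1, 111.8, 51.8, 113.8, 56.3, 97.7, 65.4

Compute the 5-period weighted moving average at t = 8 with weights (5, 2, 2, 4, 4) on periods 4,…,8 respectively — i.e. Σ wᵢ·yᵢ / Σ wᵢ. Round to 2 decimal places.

110.45

Weighted sum: 5·128.9 + 2·132.3 + 2·157.1 + 4·111.8 + 4·51.8 = 644.5 + 264.6 + 314.2 + 447.2 + 207.2 = 1877.7
Weight total: 5 + 2 + 2 + 4 + 4 = 17
WMA = 1877.7 / 17 = 110.45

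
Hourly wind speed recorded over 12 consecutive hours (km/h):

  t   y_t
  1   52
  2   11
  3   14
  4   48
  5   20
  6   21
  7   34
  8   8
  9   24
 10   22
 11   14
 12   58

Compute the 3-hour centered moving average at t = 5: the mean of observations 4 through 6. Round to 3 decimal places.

Sum of periods 4–6: 48 + 20 + 21 = 89
Divide by 3: 89 / 3 = 29.667

29.667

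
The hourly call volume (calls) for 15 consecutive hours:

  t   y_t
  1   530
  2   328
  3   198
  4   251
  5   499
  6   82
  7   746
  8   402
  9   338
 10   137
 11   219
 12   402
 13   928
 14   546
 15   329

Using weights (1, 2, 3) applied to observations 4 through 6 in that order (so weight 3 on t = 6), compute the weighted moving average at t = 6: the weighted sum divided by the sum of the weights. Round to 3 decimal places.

249.167

Weighted sum: 1·251 + 2·499 + 3·82 = 251 + 998 + 246 = 1495
Weight total: 1 + 2 + 3 = 6
WMA = 1495 / 6 = 249.167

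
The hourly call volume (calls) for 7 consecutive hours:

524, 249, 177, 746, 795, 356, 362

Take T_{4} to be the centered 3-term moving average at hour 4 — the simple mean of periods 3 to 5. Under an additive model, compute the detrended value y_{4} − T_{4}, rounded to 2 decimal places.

173.33

Trend T_4 = (177 + 746 + 795) / 3 = 1718/3 = 572.6667
Detrended value: 746 − 572.6667 = 173.33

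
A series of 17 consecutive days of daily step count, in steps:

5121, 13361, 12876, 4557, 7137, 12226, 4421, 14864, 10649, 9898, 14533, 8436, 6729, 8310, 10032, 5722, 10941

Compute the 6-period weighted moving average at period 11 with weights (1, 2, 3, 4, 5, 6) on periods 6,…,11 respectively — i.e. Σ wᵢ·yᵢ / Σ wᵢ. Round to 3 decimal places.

Weighted sum: 1·12226 + 2·4421 + 3·14864 + 4·10649 + 5·9898 + 6·14533 = 12226 + 8842 + 44592 + 42596 + 49490 + 87198 = 244944
Weight total: 1 + 2 + 3 + 4 + 5 + 6 = 21
WMA = 244944 / 21 = 11664.000

11664.000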